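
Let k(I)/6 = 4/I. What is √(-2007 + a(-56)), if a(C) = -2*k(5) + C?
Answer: I*√51815/5 ≈ 45.526*I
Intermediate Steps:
k(I) = 24/I (k(I) = 6*(4/I) = 24/I)
a(C) = -48/5 + C
√(-2007 + a(-56)) = √(-2007 + (-48/5 - 56)) = √(-2007 - 328/5) = √(-10363/5) = I*√51815/5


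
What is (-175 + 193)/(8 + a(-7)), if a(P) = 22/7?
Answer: 21/13 ≈ 1.6154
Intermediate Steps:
a(P) = 22/7 (a(P) = 22*(⅐) = 22/7)
(-175 + 193)/(8 + a(-7)) = (-175 + 193)/(8 + 22/7) = 18/(78/7) = 18*(7/78) = 21/13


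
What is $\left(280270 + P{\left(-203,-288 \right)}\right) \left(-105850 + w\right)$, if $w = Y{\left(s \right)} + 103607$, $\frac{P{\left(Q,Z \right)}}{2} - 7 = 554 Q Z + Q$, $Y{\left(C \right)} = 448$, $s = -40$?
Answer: $-116779092050$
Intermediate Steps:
$P{\left(Q,Z \right)} = 14 + 2 Q + 1108 Q Z$ ($P{\left(Q,Z \right)} = 14 + 2 \left(554 Q Z + Q\right) = 14 + 2 \left(Q + 554 Q Z\right) = 14 + \left(2 Q + 1108 Q Z\right) = 14 + 2 Q + 1108 Q Z$)
$w = 104055$ ($w = 448 + 103607 = 104055$)
$\left(280270 + P{\left(-203,-288 \right)}\right) \left(-105850 + w\right) = \left(280270 + \left(14 + 2 \left(-203\right) + 1108 \left(-203\right) \left(-288\right)\right)\right) \left(-105850 + 104055\right) = \left(280270 + \left(14 - 406 + 64778112\right)\right) \left(-1795\right) = \left(280270 + 64777720\right) \left(-1795\right) = 65057990 \left(-1795\right) = -116779092050$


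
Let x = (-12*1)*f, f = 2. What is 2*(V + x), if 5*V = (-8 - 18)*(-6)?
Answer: 72/5 ≈ 14.400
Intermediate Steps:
x = -24 (x = -12*1*2 = -12*2 = -24)
V = 156/5 (V = ((-8 - 18)*(-6))/5 = (-26*(-6))/5 = (⅕)*156 = 156/5 ≈ 31.200)
2*(V + x) = 2*(156/5 - 24) = 2*(36/5) = 72/5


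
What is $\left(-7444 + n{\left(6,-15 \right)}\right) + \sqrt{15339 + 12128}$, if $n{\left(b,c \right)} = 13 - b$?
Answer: $-7437 + 11 \sqrt{227} \approx -7271.3$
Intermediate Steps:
$\left(-7444 + n{\left(6,-15 \right)}\right) + \sqrt{15339 + 12128} = \left(-7444 + \left(13 - 6\right)\right) + \sqrt{15339 + 12128} = \left(-7444 + \left(13 - 6\right)\right) + \sqrt{27467} = \left(-7444 + 7\right) + 11 \sqrt{227} = -7437 + 11 \sqrt{227}$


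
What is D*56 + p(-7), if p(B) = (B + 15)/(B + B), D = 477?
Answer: 186980/7 ≈ 26711.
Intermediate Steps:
p(B) = (15 + B)/(2*B) (p(B) = (15 + B)/((2*B)) = (15 + B)*(1/(2*B)) = (15 + B)/(2*B))
D*56 + p(-7) = 477*56 + (½)*(15 - 7)/(-7) = 26712 + (½)*(-⅐)*8 = 26712 - 4/7 = 186980/7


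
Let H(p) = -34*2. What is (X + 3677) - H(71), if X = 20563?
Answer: 24308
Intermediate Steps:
H(p) = -68
(X + 3677) - H(71) = (20563 + 3677) - 1*(-68) = 24240 + 68 = 24308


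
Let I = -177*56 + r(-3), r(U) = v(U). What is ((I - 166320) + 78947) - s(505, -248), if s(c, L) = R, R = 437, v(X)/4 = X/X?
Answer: -97718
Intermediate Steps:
v(X) = 4 (v(X) = 4*(X/X) = 4*1 = 4)
r(U) = 4
s(c, L) = 437
I = -9908 (I = -177*56 + 4 = -9912 + 4 = -9908)
((I - 166320) + 78947) - s(505, -248) = ((-9908 - 166320) + 78947) - 1*437 = (-176228 + 78947) - 437 = -97281 - 437 = -97718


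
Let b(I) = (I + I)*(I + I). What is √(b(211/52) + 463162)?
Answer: √313142033/26 ≈ 680.61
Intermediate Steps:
b(I) = 4*I² (b(I) = (2*I)*(2*I) = 4*I²)
√(b(211/52) + 463162) = √(4*(211/52)² + 463162) = √(4*(44521/2704) + 463162) = √(44521/676 + 463162) = √(313142033/676) = √313142033/26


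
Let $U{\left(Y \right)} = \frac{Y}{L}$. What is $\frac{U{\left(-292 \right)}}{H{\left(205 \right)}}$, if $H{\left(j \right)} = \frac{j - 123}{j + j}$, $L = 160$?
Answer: $- \frac{73}{8} \approx -9.125$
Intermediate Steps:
$H{\left(j \right)} = \frac{-123 + j}{2 j}$
$U{\left(Y \right)} = \frac{Y}{160}$
$\frac{U{\left(-292 \right)}}{H{\left(205 \right)}} = \frac{\frac{1}{160} \left(-292\right)}{\frac{1}{2} \cdot \frac{1}{205} \left(-123 + 205\right)} = - \frac{73}{40 \cdot \frac{1}{2} \cdot \frac{1}{205} \cdot 82} = - \frac{73 \frac{1}{\frac{1}{5}}}{40} = \left(- \frac{73}{40}\right) 5 = - \frac{73}{8}$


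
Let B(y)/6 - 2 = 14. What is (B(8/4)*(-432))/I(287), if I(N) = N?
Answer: -41472/287 ≈ -144.50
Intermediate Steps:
B(y) = 96 (B(y) = 12 + 6*14 = 12 + 84 = 96)
(B(8/4)*(-432))/I(287) = (96*(-432))/287 = -41472*1/287 = -41472/287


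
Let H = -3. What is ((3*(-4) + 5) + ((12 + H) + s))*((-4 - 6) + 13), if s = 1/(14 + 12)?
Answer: 159/26 ≈ 6.1154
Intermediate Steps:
s = 1/26 ≈ 0.038462
((3*(-4) + 5) + ((12 + H) + s))*((-4 - 6) + 13) = ((3*(-4) + 5) + ((12 - 3) + 1/26))*((-4 - 6) + 13) = ((-12 + 5) + (9 + 1/26))*(-10 + 13) = (-7 + 235/26)*3 = (53/26)*3 = 159/26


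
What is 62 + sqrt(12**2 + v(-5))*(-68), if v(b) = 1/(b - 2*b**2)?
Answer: 62 - 68*sqrt(435545)/55 ≈ -753.95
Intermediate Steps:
62 + sqrt(12**2 + v(-5))*(-68) = 62 + sqrt(12**2 - 1/(-5*(-1 + 2*(-5))))*(-68) = 62 + sqrt(144 - 1*(-1/5)/(-1 - 10))*(-68) = 62 + sqrt(144 - 1*(-1/5)/(-11))*(-68) = 62 + sqrt(144 - 1*(-1/5)*(-1/11))*(-68) = 62 + sqrt(144 - 1/55)*(-68) = 62 + sqrt(7919/55)*(-68) = 62 + (sqrt(435545)/55)*(-68) = 62 - 68*sqrt(435545)/55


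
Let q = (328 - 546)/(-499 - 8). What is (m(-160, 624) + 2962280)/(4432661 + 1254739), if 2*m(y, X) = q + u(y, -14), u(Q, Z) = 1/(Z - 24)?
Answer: 114142580737/219146896800 ≈ 0.52085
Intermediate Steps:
u(Q, Z) = 1/(-24 + Z)
q = 218/507 (q = -218/(-507) = -218*(-1/507) = 218/507 ≈ 0.42998)
m(y, X) = 7777/38532 (m(y, X) = (218/507 + 1/(-24 - 14))/2 = (218/507 + 1/(-38))/2 = (218/507 - 1/38)/2 = (½)*(7777/19266) = 7777/38532)
(m(-160, 624) + 2962280)/(4432661 + 1254739) = (7777/38532 + 2962280)/(4432661 + 1254739) = (114142580737/38532)/5687400 = (114142580737/38532)*(1/5687400) = 114142580737/219146896800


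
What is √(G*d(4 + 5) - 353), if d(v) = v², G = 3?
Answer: I*√110 ≈ 10.488*I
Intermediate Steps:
√(G*d(4 + 5) - 353) = √(3*(4 + 5)² - 353) = √(3*9² - 353) = √(3*81 - 353) = √(243 - 353) = √(-110) = I*√110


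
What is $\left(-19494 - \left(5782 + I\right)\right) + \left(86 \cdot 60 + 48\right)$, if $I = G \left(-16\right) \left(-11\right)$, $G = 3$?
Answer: $-20596$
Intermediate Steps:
$I = 528$ ($I = 3 \left(-16\right) \left(-11\right) = \left(-48\right) \left(-11\right) = 528$)
$\left(-19494 - \left(5782 + I\right)\right) + \left(86 \cdot 60 + 48\right) = \left(-19494 + \left(\left(1335 - 7117\right) - 528\right)\right) + \left(86 \cdot 60 + 48\right) = \left(-19494 - 6310\right) + \left(5160 + 48\right) = \left(-19494 - 6310\right) + 5208 = -25804 + 5208 = -20596$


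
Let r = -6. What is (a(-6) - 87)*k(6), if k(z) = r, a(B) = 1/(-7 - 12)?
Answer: 9924/19 ≈ 522.32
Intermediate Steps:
a(B) = -1/19 (a(B) = 1/(-19) = -1/19)
k(z) = -6
(a(-6) - 87)*k(6) = (-1/19 - 87)*(-6) = -1654/19*(-6) = 9924/19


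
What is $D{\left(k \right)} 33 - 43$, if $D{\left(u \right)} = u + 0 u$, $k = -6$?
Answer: $-241$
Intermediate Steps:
$D{\left(u \right)} = u$ ($D{\left(u \right)} = u + 0 = u$)
$D{\left(k \right)} 33 - 43 = \left(-6\right) 33 - 43 = -198 - 43 = -241$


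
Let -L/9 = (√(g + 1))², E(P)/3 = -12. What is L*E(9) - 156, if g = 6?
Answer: 2112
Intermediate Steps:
E(P) = -36 (E(P) = 3*(-12) = -36)
L = -63 (L = -9*(√(6 + 1))² = -9*(√7)² = -9*7 = -63)
L*E(9) - 156 = -63*(-36) - 156 = 2268 - 156 = 2112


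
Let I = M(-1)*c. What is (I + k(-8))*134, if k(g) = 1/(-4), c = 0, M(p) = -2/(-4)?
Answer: -67/2 ≈ -33.500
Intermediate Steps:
M(p) = 1/2 (M(p) = -2*(-1/4) = 1/2)
k(g) = -1/4
I = 0 (I = (1/2)*0 = 0)
(I + k(-8))*134 = (0 - 1/4)*134 = -1/4*134 = -67/2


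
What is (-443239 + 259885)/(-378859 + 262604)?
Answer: 183354/116255 ≈ 1.5772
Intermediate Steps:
(-443239 + 259885)/(-378859 + 262604) = -183354/(-116255) = -183354*(-1/116255) = 183354/116255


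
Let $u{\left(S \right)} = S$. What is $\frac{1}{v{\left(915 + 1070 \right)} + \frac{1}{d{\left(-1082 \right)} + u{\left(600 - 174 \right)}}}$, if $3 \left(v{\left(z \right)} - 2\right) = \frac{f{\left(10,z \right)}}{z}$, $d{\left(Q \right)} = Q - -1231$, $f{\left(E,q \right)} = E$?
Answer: $\frac{684825}{1371991} \approx 0.49915$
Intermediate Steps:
$d{\left(Q \right)} = 1231 + Q$ ($d{\left(Q \right)} = Q + 1231 = 1231 + Q$)
$v{\left(z \right)} = 2 + \frac{10}{3 z}$ ($v{\left(z \right)} = 2 + \frac{10 \frac{1}{z}}{3} = 2 + \frac{10}{3 z}$)
$\frac{1}{v{\left(915 + 1070 \right)} + \frac{1}{d{\left(-1082 \right)} + u{\left(600 - 174 \right)}}} = \frac{1}{\left(2 + \frac{10}{3 \left(915 + 1070\right)}\right) + \frac{1}{\left(1231 - 1082\right) + \left(600 - 174\right)}} = \frac{1}{\left(2 + \frac{10}{3 \cdot 1985}\right) + \frac{1}{149 + \left(600 - 174\right)}} = \frac{1}{\left(2 + \frac{10}{3} \cdot \frac{1}{1985}\right) + \frac{1}{149 + 426}} = \frac{1}{\left(2 + \frac{2}{1191}\right) + \frac{1}{575}} = \frac{1}{\frac{2384}{1191} + \frac{1}{575}} = \frac{1}{\frac{1371991}{684825}} = \frac{684825}{1371991}$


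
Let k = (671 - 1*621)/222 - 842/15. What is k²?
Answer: 106977649/34225 ≈ 3125.7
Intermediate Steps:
k = -10343/185 (k = (671 - 621)*(1/222) - 842*1/15 = 50*(1/222) - 842/15 = 25/111 - 842/15 = -10343/185 ≈ -55.908)
k² = (-10343/185)² = 106977649/34225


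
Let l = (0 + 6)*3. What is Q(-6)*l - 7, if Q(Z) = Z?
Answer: -115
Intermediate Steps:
l = 18 (l = 6*3 = 18)
Q(-6)*l - 7 = -6*18 - 7 = -108 - 7 = -115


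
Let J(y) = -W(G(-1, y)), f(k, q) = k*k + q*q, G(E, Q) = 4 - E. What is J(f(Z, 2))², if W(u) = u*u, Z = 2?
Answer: 625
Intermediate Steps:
f(k, q) = k² + q²
W(u) = u²
J(y) = -25 (J(y) = -(4 - 1*(-1))² = -(4 + 1)² = -1*5² = -1*25 = -25)
J(f(Z, 2))² = (-25)² = 625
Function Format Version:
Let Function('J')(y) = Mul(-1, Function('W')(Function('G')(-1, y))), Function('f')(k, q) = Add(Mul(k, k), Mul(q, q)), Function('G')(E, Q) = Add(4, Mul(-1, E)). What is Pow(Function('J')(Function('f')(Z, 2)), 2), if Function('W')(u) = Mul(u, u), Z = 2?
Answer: 625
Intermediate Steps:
Function('f')(k, q) = Add(Pow(k, 2), Pow(q, 2))
Function('W')(u) = Pow(u, 2)
Function('J')(y) = -25 (Function('J')(y) = Mul(-1, Pow(Add(4, Mul(-1, -1)), 2)) = Mul(-1, Pow(Add(4, 1), 2)) = Mul(-1, Pow(5, 2)) = Mul(-1, 25) = -25)
Pow(Function('J')(Function('f')(Z, 2)), 2) = Pow(-25, 2) = 625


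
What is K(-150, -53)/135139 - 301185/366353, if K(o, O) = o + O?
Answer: -40776209374/49508578067 ≈ -0.82362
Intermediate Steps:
K(o, O) = O + o
K(-150, -53)/135139 - 301185/366353 = (-53 - 150)/135139 - 301185/366353 = -203*1/135139 - 301185*1/366353 = -203/135139 - 301185/366353 = -40776209374/49508578067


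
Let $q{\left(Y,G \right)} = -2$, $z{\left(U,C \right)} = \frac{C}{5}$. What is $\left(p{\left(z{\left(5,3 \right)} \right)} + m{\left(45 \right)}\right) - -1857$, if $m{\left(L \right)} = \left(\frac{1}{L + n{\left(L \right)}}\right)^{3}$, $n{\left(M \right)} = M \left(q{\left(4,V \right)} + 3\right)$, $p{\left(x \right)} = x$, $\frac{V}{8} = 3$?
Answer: $\frac{1354190401}{729000} \approx 1857.6$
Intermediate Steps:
$V = 24$ ($V = 8 \cdot 3 = 24$)
$z{\left(U,C \right)} = \frac{C}{5}$ ($z{\left(U,C \right)} = C \frac{1}{5} = \frac{C}{5}$)
$n{\left(M \right)} = M$ ($n{\left(M \right)} = M \left(-2 + 3\right) = M 1 = M$)
$m{\left(L \right)} = \frac{1}{8 L^{3}}$ ($m{\left(L \right)} = \left(\frac{1}{L + L}\right)^{3} = \left(\frac{1}{2 L}\right)^{3} = \frac{1}{8 L^{3}}$)
$\left(p{\left(z{\left(5,3 \right)} \right)} + m{\left(45 \right)}\right) - -1857 = \left(\frac{1}{5} \cdot 3 + \frac{1}{8 \cdot 91125}\right) - -1857 = \left(\frac{3}{5} + \frac{1}{8} \cdot \frac{1}{91125}\right) + 1857 = \left(\frac{3}{5} + \frac{1}{729000}\right) + 1857 = \frac{437401}{729000} + 1857 = \frac{1354190401}{729000}$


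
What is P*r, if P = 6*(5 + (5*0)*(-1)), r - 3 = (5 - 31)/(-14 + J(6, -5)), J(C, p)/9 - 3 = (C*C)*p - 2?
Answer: 2262/25 ≈ 90.480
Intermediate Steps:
J(C, p) = 9 + 9*p*C² (J(C, p) = 27 + 9*((C*C)*p - 2) = 27 + 9*(C²*p - 2) = 27 + 9*(p*C² - 2) = 27 + 9*(-2 + p*C²) = 27 + (-18 + 9*p*C²) = 9 + 9*p*C²)
r = 377/125 (r = 3 + (5 - 31)/(-14 + (9 + 9*(-5)*6²)) = 3 - 26/(-14 + (9 + 9*(-5)*36)) = 3 - 26/(-14 + (9 - 1620)) = 3 - 26/(-14 - 1611) = 3 - 26/(-1625) = 3 - 26*(-1/1625) = 3 + 2/125 = 377/125 ≈ 3.0160)
P = 30 (P = 6*(5 + 0*(-1)) = 6*(5 + 0) = 6*5 = 30)
P*r = 30*(377/125) = 2262/25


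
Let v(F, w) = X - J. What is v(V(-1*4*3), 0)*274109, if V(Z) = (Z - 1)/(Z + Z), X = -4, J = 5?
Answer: -2466981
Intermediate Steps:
V(Z) = (-1 + Z)/(2*Z) (V(Z) = (-1 + Z)/((2*Z)) = (-1 + Z)*(1/(2*Z)) = (-1 + Z)/(2*Z))
v(F, w) = -9 (v(F, w) = -4 - 1*5 = -4 - 5 = -9)
v(V(-1*4*3), 0)*274109 = -9*274109 = -2466981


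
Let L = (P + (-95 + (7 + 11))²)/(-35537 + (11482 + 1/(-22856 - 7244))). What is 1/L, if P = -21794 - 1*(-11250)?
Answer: 55696577/10685500 ≈ 5.2123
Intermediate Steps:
P = -10544 (P = -21794 + 11250 = -10544)
L = 10685500/55696577 (L = (-10544 + (-95 + (7 + 11))²)/(-35537 + (11482 + 1/(-22856 - 7244))) = (-10544 + (-95 + 18)²)/(-35537 + (11482 + 1/(-30100))) = (-10544 + (-77)²)/(-35537 + (11482 - 1/30100)) = (-10544 + 5929)/(-35537 + 345608199/30100) = -4615/(-724055501/30100) = -4615*(-30100/724055501) = 10685500/55696577 ≈ 0.19185)
1/L = 1/(10685500/55696577) = 55696577/10685500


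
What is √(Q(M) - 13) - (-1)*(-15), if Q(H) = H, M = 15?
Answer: -15 + √2 ≈ -13.586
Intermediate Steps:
√(Q(M) - 13) - (-1)*(-15) = √(15 - 13) - (-1)*(-15) = √2 - 1*15 = √2 - 15 = -15 + √2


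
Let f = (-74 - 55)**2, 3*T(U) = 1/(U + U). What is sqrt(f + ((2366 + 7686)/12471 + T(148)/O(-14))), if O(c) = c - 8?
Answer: sqrt(6859805687776149603)/20302788 ≈ 129.00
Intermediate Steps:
O(c) = -8 + c
T(U) = 1/(6*U) (T(U) = 1/(3*(U + U)) = 1/(3*((2*U))) = (1/(2*U))/3 = 1/(6*U))
f = 16641 (f = (-129)**2 = 16641)
sqrt(f + ((2366 + 7686)/12471 + T(148)/O(-14))) = sqrt(16641 + ((2366 + 7686)/12471 + ((1/6)/148)/(-8 - 14))) = sqrt(16641 + (10052*(1/12471) + ((1/6)*(1/148))/(-22))) = sqrt(16641 + (10052/12471 + (1/888)*(-1/22))) = sqrt(16641 + (10052/12471 - 1/19536)) = sqrt(16641 + 65454467/81211152) = sqrt(1351500234899/81211152) = sqrt(6859805687776149603)/20302788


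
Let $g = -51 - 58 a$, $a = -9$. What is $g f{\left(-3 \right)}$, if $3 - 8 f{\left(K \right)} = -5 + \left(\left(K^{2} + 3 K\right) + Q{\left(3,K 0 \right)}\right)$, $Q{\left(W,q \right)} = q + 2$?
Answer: $\frac{1413}{4} \approx 353.25$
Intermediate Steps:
$Q{\left(W,q \right)} = 2 + q$
$g = 471$ ($g = -51 - -522 = -51 + 522 = 471$)
$f{\left(K \right)} = \frac{3}{4} - \frac{3 K}{8} - \frac{K^{2}}{8}$ ($f{\left(K \right)} = \frac{3}{8} - \frac{-5 + \left(\left(K^{2} + 3 K\right) + \left(2 + K 0\right)\right)}{8} = \frac{3}{8} - \frac{-5 + \left(\left(K^{2} + 3 K\right) + \left(2 + 0\right)\right)}{8} = \frac{3}{8} - \frac{-5 + \left(\left(K^{2} + 3 K\right) + 2\right)}{8} = \frac{3}{8} - \frac{-5 + \left(2 + K^{2} + 3 K\right)}{8} = \frac{3}{8} - \frac{-3 + K^{2} + 3 K}{8} = \frac{3}{8} - \left(- \frac{3}{8} + \frac{K^{2}}{8} + \frac{3 K}{8}\right) = \frac{3}{4} - \frac{3 K}{8} - \frac{K^{2}}{8}$)
$g f{\left(-3 \right)} = 471 \left(\frac{3}{4} - - \frac{9}{8} - \frac{\left(-3\right)^{2}}{8}\right) = 471 \left(\frac{3}{4} + \frac{9}{8} - \frac{9}{8}\right) = 471 \cdot \frac{3}{4} = \frac{1413}{4}$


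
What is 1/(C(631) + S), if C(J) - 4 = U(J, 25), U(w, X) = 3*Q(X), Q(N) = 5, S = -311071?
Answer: -1/311052 ≈ -3.2149e-6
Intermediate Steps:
U(w, X) = 15 (U(w, X) = 3*5 = 15)
C(J) = 19 (C(J) = 4 + 15 = 19)
1/(C(631) + S) = 1/(19 - 311071) = 1/(-311052) = -1/311052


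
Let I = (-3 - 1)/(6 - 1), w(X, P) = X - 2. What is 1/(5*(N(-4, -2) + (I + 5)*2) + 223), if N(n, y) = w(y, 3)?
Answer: 1/245 ≈ 0.0040816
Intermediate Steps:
w(X, P) = -2 + X
N(n, y) = -2 + y
I = -⅘ (I = -4/5 = -4*⅕ = -⅘ ≈ -0.80000)
1/(5*(N(-4, -2) + (I + 5)*2) + 223) = 1/(5*((-2 - 2) + (-⅘ + 5)*2) + 223) = 1/(5*(-4 + (21/5)*2) + 223) = 1/(5*(-4 + 42/5) + 223) = 1/(5*(22/5) + 223) = 1/(22 + 223) = 1/245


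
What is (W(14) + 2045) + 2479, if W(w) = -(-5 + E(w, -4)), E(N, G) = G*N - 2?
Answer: 4587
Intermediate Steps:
E(N, G) = -2 + G*N
W(w) = 7 + 4*w (W(w) = -(-5 + (-2 - 4*w)) = -(-7 - 4*w) = 7 + 4*w)
(W(14) + 2045) + 2479 = ((7 + 4*14) + 2045) + 2479 = ((7 + 56) + 2045) + 2479 = (63 + 2045) + 2479 = 2108 + 2479 = 4587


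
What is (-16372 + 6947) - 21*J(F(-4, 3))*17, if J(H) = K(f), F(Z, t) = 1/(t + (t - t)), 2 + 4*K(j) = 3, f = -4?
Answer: -38057/4 ≈ -9514.3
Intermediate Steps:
K(j) = ¼ (K(j) = -½ + (¼)*3 = -½ + ¾ = ¼)
F(Z, t) = 1/t (F(Z, t) = 1/(t + 0) = 1/t)
J(H) = ¼
(-16372 + 6947) - 21*J(F(-4, 3))*17 = (-16372 + 6947) - 21*¼*17 = -9425 - 21/4*17 = -9425 - 357/4 = -38057/4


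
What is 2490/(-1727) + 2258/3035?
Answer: -3657584/5241445 ≈ -0.69782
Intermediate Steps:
2490/(-1727) + 2258/3035 = 2490*(-1/1727) + 2258*(1/3035) = -2490/1727 + 2258/3035 = -3657584/5241445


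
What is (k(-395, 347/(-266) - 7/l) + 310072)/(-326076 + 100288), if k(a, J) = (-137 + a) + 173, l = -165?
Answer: -309713/225788 ≈ -1.3717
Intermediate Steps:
k(a, J) = 36 + a
(k(-395, 347/(-266) - 7/l) + 310072)/(-326076 + 100288) = ((36 - 395) + 310072)/(-326076 + 100288) = (-359 + 310072)/(-225788) = 309713*(-1/225788) = -309713/225788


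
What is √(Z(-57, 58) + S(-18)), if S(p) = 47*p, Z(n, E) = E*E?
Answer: √2518 ≈ 50.180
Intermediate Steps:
Z(n, E) = E²
√(Z(-57, 58) + S(-18)) = √(58² + 47*(-18)) = √(3364 - 846) = √2518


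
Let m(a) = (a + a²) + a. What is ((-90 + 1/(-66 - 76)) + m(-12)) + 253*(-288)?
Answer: -10342429/142 ≈ -72834.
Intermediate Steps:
m(a) = a² + 2*a
((-90 + 1/(-66 - 76)) + m(-12)) + 253*(-288) = ((-90 + 1/(-66 - 76)) - 12*(2 - 12)) + 253*(-288) = ((-90 + 1/(-142)) - 12*(-10)) - 72864 = ((-90 - 1/142) + 120) - 72864 = (-12781/142 + 120) - 72864 = 4259/142 - 72864 = -10342429/142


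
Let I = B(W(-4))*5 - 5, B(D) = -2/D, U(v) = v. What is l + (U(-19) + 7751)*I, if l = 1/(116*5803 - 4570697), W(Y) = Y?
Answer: -75339622171/3897549 ≈ -19330.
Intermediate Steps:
l = -1/3897549 (l = 1/(673148 - 4570697) = 1/(-3897549) = -1/3897549 ≈ -2.5657e-7)
I = -5/2 (I = -2/(-4)*5 - 5 = -2*(-¼)*5 - 5 = (½)*5 - 5 = 5/2 - 5 = -5/2 ≈ -2.5000)
l + (U(-19) + 7751)*I = -1/3897549 + (-19 + 7751)*(-5/2) = -1/3897549 + 7732*(-5/2) = -1/3897549 - 19330 = -75339622171/3897549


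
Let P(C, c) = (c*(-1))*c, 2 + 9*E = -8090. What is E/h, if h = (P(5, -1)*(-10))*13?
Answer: -4046/585 ≈ -6.9162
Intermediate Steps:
E = -8092/9 (E = -2/9 + (⅑)*(-8090) = -2/9 - 8090/9 = -8092/9 ≈ -899.11)
P(C, c) = -c² (P(C, c) = (-c)*c = -c²)
h = 130 (h = (-1*(-1)²*(-10))*13 = (-1*1*(-10))*13 = -1*(-10)*13 = 10*13 = 130)
E/h = -8092/9/130 = -8092/9*1/130 = -4046/585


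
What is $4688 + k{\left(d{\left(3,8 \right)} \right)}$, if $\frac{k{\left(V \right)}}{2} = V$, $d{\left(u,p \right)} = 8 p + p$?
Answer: $4832$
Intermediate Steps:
$d{\left(u,p \right)} = 9 p$
$k{\left(V \right)} = 2 V$
$4688 + k{\left(d{\left(3,8 \right)} \right)} = 4688 + 2 \cdot 9 \cdot 8 = 4688 + 2 \cdot 72 = 4688 + 144 = 4832$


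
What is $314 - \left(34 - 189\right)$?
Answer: $469$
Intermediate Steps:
$314 - \left(34 - 189\right) = 314 - -155 = 314 + 155 = 469$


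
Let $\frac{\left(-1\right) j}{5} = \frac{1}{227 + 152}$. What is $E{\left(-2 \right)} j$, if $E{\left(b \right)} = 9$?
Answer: $- \frac{45}{379} \approx -0.11873$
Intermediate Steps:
$j = - \frac{5}{379}$ ($j = - \frac{5}{227 + 152} = - \frac{5}{379} \approx -0.013193$)
$E{\left(-2 \right)} j = 9 \left(- \frac{5}{379}\right) = - \frac{45}{379}$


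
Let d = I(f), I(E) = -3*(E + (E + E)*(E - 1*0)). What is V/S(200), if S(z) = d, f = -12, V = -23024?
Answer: 5756/207 ≈ 27.807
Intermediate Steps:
I(E) = -6*E² - 3*E (I(E) = -3*(E + (2*E)*(E + 0)) = -3*(E + (2*E)*E) = -3*(E + 2*E²) = -6*E² - 3*E)
d = -828 (d = -3*(-12)*(1 + 2*(-12)) = -3*(-12)*(1 - 24) = -3*(-12)*(-23) = -828)
S(z) = -828
V/S(200) = -23024/(-828) = -23024*(-1/828) = 5756/207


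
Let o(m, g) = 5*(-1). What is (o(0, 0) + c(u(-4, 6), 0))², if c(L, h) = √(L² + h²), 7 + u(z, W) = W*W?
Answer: 576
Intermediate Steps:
o(m, g) = -5
u(z, W) = -7 + W² (u(z, W) = -7 + W*W = -7 + W²)
(o(0, 0) + c(u(-4, 6), 0))² = (-5 + √((-7 + 6²)² + 0²))² = (-5 + √((-7 + 36)² + 0))² = (-5 + √(29² + 0))² = (-5 + √(841 + 0))² = (-5 + √841)² = (-5 + 29)² = 24² = 576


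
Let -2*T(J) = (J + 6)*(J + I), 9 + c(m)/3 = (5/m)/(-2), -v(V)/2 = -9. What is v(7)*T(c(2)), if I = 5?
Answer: -91773/16 ≈ -5735.8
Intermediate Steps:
v(V) = 18 (v(V) = -2*(-9) = 18)
c(m) = -27 - 15/(2*m) (c(m) = -27 + 3*((5/m)/(-2)) = -27 + 3*((5/m)*(-1/2)) = -27 + 3*(-5/(2*m)) = -27 - 15/(2*m))
T(J) = -(5 + J)*(6 + J)/2 (T(J) = -(J + 6)*(J + 5)/2 = -(6 + J)*(5 + J)/2 = -(5 + J)*(6 + J)/2)
v(7)*T(c(2)) = 18*(-15 - 11*(-27 - 15/2/2)/2 - (-27 - 15/2/2)**2/2) = 18*(-15 - 11*(-27 - 15/2*1/2)/2 - (-27 - 15/2*1/2)**2/2) = 18*(-15 - 11*(-27 - 15/4)/2 - (-27 - 15/4)**2/2) = 18*(-15 - 11/2*(-123/4) - (-123/4)**2/2) = 18*(-15 + 1353/8 - 1/2*15129/16) = 18*(-15 + 1353/8 - 15129/32) = 18*(-10197/32) = -91773/16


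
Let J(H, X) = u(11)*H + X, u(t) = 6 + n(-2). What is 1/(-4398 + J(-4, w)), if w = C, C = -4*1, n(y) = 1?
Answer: -1/4430 ≈ -0.00022573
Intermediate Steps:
u(t) = 7 (u(t) = 6 + 1 = 7)
C = -4
w = -4
J(H, X) = X + 7*H (J(H, X) = 7*H + X = X + 7*H)
1/(-4398 + J(-4, w)) = 1/(-4398 + (-4 + 7*(-4))) = 1/(-4398 + (-4 - 28)) = 1/(-4398 - 32) = 1/(-4430) = -1/4430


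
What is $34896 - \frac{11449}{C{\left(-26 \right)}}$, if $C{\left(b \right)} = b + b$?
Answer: $\frac{1826041}{52} \approx 35116.0$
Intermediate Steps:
$C{\left(b \right)} = 2 b$
$34896 - \frac{11449}{C{\left(-26 \right)}} = 34896 - \frac{11449}{2 \left(-26\right)} = 34896 - \frac{11449}{-52} = 34896 - 11449 \left(- \frac{1}{52}\right) = 34896 - - \frac{11449}{52} = 34896 + \frac{11449}{52} = \frac{1826041}{52}$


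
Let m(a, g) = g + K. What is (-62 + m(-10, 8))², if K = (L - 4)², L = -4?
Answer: 100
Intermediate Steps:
K = 64 (K = (-4 - 4)² = (-8)² = 64)
m(a, g) = 64 + g (m(a, g) = g + 64 = 64 + g)
(-62 + m(-10, 8))² = (-62 + (64 + 8))² = (-62 + 72)² = 10² = 100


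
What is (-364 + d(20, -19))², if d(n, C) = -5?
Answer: 136161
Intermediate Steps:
(-364 + d(20, -19))² = (-364 - 5)² = (-369)² = 136161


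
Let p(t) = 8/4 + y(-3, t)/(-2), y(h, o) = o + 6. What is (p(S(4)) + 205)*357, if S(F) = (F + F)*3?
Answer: 68544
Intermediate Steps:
y(h, o) = 6 + o
S(F) = 6*F (S(F) = (2*F)*3 = 6*F)
p(t) = -1 - t/2 (p(t) = 8/4 + (6 + t)/(-2) = 8*(¼) + (6 + t)*(-½) = 2 + (-3 - t/2) = -1 - t/2)
(p(S(4)) + 205)*357 = ((-1 - 3*4) + 205)*357 = ((-1 - ½*24) + 205)*357 = ((-1 - 12) + 205)*357 = (-13 + 205)*357 = 192*357 = 68544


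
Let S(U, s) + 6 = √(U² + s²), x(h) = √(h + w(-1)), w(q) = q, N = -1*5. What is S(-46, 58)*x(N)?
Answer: 2*I*√6*(-3 + √1370) ≈ 166.63*I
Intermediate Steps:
N = -5
x(h) = √(-1 + h) (x(h) = √(h - 1) = √(-1 + h))
S(U, s) = -6 + √(U² + s²)
S(-46, 58)*x(N) = (-6 + √((-46)² + 58²))*√(-1 - 5) = (-6 + √(2116 + 3364))*√(-6) = (-6 + √5480)*(I*√6) = (-6 + 2*√1370)*(I*√6) = I*√6*(-6 + 2*√1370)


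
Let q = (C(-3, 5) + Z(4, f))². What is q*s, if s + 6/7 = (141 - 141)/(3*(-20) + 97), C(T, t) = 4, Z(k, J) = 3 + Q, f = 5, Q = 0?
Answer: -42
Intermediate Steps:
Z(k, J) = 3 (Z(k, J) = 3 + 0 = 3)
q = 49 (q = (4 + 3)² = 7² = 49)
s = -6/7 (s = -6/7 + (141 - 141)/(3*(-20) + 97) = -6/7 + 0/(-60 + 97) = -6/7 + 0/37 = -6/7 + 0*(1/37) = -6/7 + 0 = -6/7 ≈ -0.85714)
q*s = 49*(-6/7) = -42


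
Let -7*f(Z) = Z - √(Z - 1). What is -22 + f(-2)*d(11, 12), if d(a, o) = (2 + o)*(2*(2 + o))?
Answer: 90 + 56*I*√3 ≈ 90.0 + 96.995*I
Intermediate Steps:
d(a, o) = (2 + o)*(4 + 2*o)
f(Z) = -Z/7 + √(-1 + Z)/7 (f(Z) = -(Z - √(Z - 1))/7 = -(Z - √(-1 + Z))/7 = -Z/7 + √(-1 + Z)/7)
-22 + f(-2)*d(11, 12) = -22 + (-⅐*(-2) + √(-1 - 2)/7)*(8 + 2*12² + 8*12) = -22 + (2/7 + √(-3)/7)*(8 + 2*144 + 96) = -22 + (2/7 + (I*√3)/7)*(8 + 288 + 96) = -22 + (2/7 + I*√3/7)*392 = -22 + (112 + 56*I*√3) = 90 + 56*I*√3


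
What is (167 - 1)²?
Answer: 27556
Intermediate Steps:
(167 - 1)² = 166² = 27556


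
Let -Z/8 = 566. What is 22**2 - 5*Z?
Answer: 23124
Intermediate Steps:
Z = -4528 (Z = -8*566 = -4528)
22**2 - 5*Z = 22**2 - 5*(-4528) = 484 + 22640 = 23124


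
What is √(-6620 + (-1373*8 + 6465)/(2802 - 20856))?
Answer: I*√239742999766/6018 ≈ 81.362*I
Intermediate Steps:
√(-6620 + (-1373*8 + 6465)/(2802 - 20856)) = √(-6620 + (-10984 + 6465)/(-18054)) = √(-6620 - 4519*(-1/18054)) = √(-6620 + 4519/18054) = √(-119512961/18054) = I*√239742999766/6018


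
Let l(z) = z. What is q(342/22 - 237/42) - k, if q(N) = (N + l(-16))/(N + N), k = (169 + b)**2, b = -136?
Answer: -3322389/3050 ≈ -1089.3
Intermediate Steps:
k = 1089 (k = (169 - 136)**2 = 33**2 = 1089)
q(N) = (-16 + N)/(2*N) (q(N) = (N - 16)/(N + N) = (-16 + N)/((2*N)) = (-16 + N)*(1/(2*N)) = (-16 + N)/(2*N))
q(342/22 - 237/42) - k = (-16 + (342/22 - 237/42))/(2*(342/22 - 237/42)) - 1*1089 = (-16 + (342*(1/22) - 237*1/42))/(2*(342*(1/22) - 237*1/42)) - 1089 = (-16 + (171/11 - 79/14))/(2*(171/11 - 79/14)) - 1089 = (-16 + 1525/154)/(2*(1525/154)) - 1089 = (1/2)*(154/1525)*(-939/154) - 1089 = -939/3050 - 1089 = -3322389/3050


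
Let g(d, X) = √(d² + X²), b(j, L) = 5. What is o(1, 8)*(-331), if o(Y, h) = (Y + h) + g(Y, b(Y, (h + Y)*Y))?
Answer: -2979 - 331*√26 ≈ -4666.8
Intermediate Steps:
g(d, X) = √(X² + d²)
o(Y, h) = Y + h + √(25 + Y²) (o(Y, h) = (Y + h) + √(5² + Y²) = (Y + h) + √(25 + Y²) = Y + h + √(25 + Y²))
o(1, 8)*(-331) = (1 + 8 + √(25 + 1²))*(-331) = (1 + 8 + √(25 + 1))*(-331) = (1 + 8 + √26)*(-331) = (9 + √26)*(-331) = -2979 - 331*√26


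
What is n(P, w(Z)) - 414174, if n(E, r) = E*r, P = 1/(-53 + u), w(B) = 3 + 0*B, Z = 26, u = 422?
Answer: -50943401/123 ≈ -4.1417e+5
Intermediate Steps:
w(B) = 3 (w(B) = 3 + 0 = 3)
P = 1/369 (P = 1/(-53 + 422) = 1/369 ≈ 0.0027100)
n(P, w(Z)) - 414174 = (1/369)*3 - 414174 = 1/123 - 414174 = -50943401/123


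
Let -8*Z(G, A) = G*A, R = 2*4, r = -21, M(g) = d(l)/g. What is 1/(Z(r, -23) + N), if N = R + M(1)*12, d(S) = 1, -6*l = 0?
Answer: -8/323 ≈ -0.024768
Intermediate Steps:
l = 0 (l = -⅙*0 = 0)
M(g) = 1/g
R = 8
Z(G, A) = -A*G/8 (Z(G, A) = -G*A/8 = -A*G/8)
N = 20 (N = 8 + 12/1 = 8 + 1*12 = 8 + 12 = 20)
1/(Z(r, -23) + N) = 1/(-⅛*(-23)*(-21) + 20) = 1/(-483/8 + 20) = 1/(-323/8) = -8/323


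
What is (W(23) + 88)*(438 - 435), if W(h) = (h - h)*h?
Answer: 264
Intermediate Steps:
W(h) = 0 (W(h) = 0*h = 0)
(W(23) + 88)*(438 - 435) = (0 + 88)*(438 - 435) = 88*3 = 264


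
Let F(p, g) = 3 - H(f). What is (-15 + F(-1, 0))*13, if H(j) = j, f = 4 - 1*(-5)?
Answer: -273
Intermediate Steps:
f = 9 (f = 4 + 5 = 9)
F(p, g) = -6 (F(p, g) = 3 - 1*9 = 3 - 9 = -6)
(-15 + F(-1, 0))*13 = (-15 - 6)*13 = -21*13 = -273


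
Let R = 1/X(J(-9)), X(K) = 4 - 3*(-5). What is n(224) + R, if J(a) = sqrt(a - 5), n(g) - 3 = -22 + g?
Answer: 3896/19 ≈ 205.05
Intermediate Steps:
n(g) = -19 + g (n(g) = 3 + (-22 + g) = -19 + g)
J(a) = sqrt(-5 + a)
X(K) = 19 (X(K) = 4 + 15 = 19)
R = 1/19 ≈ 0.052632
n(224) + R = (-19 + 224) + 1/19 = 205 + 1/19 = 3896/19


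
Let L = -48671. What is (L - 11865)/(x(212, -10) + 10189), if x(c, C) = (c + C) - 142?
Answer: -60536/10249 ≈ -5.9065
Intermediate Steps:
x(c, C) = -142 + C + c (x(c, C) = (C + c) - 142 = -142 + C + c)
(L - 11865)/(x(212, -10) + 10189) = (-48671 - 11865)/((-142 - 10 + 212) + 10189) = -60536/(60 + 10189) = -60536/10249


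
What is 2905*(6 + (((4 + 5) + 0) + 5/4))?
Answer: 188825/4 ≈ 47206.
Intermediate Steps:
2905*(6 + (((4 + 5) + 0) + 5/4)) = 2905*(6 + ((9 + 0) + 5*(1/4))) = 2905*(6 + (9 + 5/4)) = 2905*(6 + 41/4) = 2905*(65/4) = 188825/4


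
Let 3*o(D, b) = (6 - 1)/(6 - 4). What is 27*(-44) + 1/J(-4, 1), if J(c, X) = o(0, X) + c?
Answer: -22578/19 ≈ -1188.3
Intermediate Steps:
o(D, b) = 5/6 (o(D, b) = ((6 - 1)/(6 - 4))/3 = (5/2)/3 = (5*(1/2))/3 = (1/3)*(5/2) = 5/6)
J(c, X) = 5/6 + c
27*(-44) + 1/J(-4, 1) = 27*(-44) + 1/(5/6 - 4) = -1188 + 1/(-19/6) = -1188 - 6/19 = -22578/19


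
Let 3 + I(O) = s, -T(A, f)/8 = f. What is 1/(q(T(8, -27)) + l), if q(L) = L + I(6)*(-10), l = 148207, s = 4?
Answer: 1/148413 ≈ 6.7380e-6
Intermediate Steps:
T(A, f) = -8*f
I(O) = 1 (I(O) = -3 + 4 = 1)
q(L) = -10 + L (q(L) = L + 1*(-10) = L - 10 = -10 + L)
1/(q(T(8, -27)) + l) = 1/((-10 - 8*(-27)) + 148207) = 1/((-10 + 216) + 148207) = 1/(206 + 148207) = 1/148413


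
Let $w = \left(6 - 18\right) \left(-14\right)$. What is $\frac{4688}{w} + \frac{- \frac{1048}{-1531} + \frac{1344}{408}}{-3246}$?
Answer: $\frac{2750291090}{98564249} \approx 27.904$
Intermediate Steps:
$w = 168$ ($w = \left(-12\right) \left(-14\right) = 168$)
$\frac{4688}{w} + \frac{- \frac{1048}{-1531} + \frac{1344}{408}}{-3246} = \frac{4688}{168} + \frac{- \frac{1048}{-1531} + \frac{1344}{408}}{-3246} = 4688 \cdot \frac{1}{168} + \left(\left(-1048\right) \left(- \frac{1}{1531}\right) + 1344 \cdot \frac{1}{408}\right) \left(- \frac{1}{3246}\right) = \frac{586}{21} + \left(\frac{1048}{1531} + \frac{56}{17}\right) \left(- \frac{1}{3246}\right) = \frac{586}{21} + \frac{103552}{26027} \left(- \frac{1}{3246}\right) = \frac{586}{21} - \frac{51776}{42241821} = \frac{2750291090}{98564249}$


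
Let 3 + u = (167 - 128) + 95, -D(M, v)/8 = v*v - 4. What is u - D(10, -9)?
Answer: 747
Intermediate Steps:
D(M, v) = 32 - 8*v² (D(M, v) = -8*(v*v - 4) = -8*(v² - 4) = -8*(-4 + v²) = 32 - 8*v²)
u = 131 (u = -3 + ((167 - 128) + 95) = -3 + (39 + 95) = -3 + 134 = 131)
u - D(10, -9) = 131 - (32 - 8*(-9)²) = 131 - (32 - 8*81) = 131 - (32 - 648) = 131 - 1*(-616) = 131 + 616 = 747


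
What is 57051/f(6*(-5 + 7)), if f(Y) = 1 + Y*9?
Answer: 57051/109 ≈ 523.40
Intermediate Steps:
f(Y) = 1 + 9*Y
57051/f(6*(-5 + 7)) = 57051/(1 + 9*(6*(-5 + 7))) = 57051/(1 + 9*(6*2)) = 57051/(1 + 9*12) = 57051/(1 + 108) = 57051/109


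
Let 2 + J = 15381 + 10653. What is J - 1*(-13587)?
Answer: 39619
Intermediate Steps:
J = 26032 (J = -2 + (15381 + 10653) = -2 + 26034 = 26032)
J - 1*(-13587) = 26032 - 1*(-13587) = 26032 + 13587 = 39619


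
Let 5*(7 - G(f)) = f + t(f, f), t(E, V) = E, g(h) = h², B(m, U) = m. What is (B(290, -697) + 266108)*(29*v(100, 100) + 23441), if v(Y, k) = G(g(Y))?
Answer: -24603453688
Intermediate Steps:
G(f) = 7 - 2*f/5 (G(f) = 7 - (f + f)/5 = 7 - 2*f/5)
v(Y, k) = 7 - 2*Y²/5
(B(290, -697) + 266108)*(29*v(100, 100) + 23441) = (290 + 266108)*(29*(7 - ⅖*100²) + 23441) = 266398*(29*(7 - ⅖*10000) + 23441) = 266398*(29*(7 - 4000) + 23441) = 266398*(29*(-3993) + 23441) = 266398*(-115797 + 23441) = 266398*(-92356) = -24603453688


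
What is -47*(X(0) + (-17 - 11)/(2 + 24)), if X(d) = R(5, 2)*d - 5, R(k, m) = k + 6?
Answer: 3713/13 ≈ 285.62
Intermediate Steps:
R(k, m) = 6 + k
X(d) = -5 + 11*d (X(d) = (6 + 5)*d - 5 = 11*d - 5 = -5 + 11*d)
-47*(X(0) + (-17 - 11)/(2 + 24)) = -47*((-5 + 11*0) + (-17 - 11)/(2 + 24)) = -47*((-5 + 0) - 28/26) = -47*(-5 - 28*1/26) = -47*(-5 - 14/13) = -47*(-79/13) = 3713/13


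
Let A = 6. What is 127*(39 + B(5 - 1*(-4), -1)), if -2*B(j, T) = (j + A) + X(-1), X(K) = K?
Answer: 4064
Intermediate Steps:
B(j, T) = -5/2 - j/2 (B(j, T) = -((j + 6) - 1)/2 = -((6 + j) - 1)/2 = -(5 + j)/2 = -5/2 - j/2)
127*(39 + B(5 - 1*(-4), -1)) = 127*(39 + (-5/2 - (5 - 1*(-4))/2)) = 127*(39 + (-5/2 - (5 + 4)/2)) = 127*(39 + (-5/2 - 1/2*9)) = 127*(39 + (-5/2 - 9/2)) = 127*(39 - 7) = 127*32 = 4064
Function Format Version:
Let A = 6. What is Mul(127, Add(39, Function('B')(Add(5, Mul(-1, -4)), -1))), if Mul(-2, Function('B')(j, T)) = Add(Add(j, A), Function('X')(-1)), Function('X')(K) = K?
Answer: 4064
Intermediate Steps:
Function('B')(j, T) = Add(Rational(-5, 2), Mul(Rational(-1, 2), j)) (Function('B')(j, T) = Mul(Rational(-1, 2), Add(Add(j, 6), -1)) = Mul(Rational(-1, 2), Add(Add(6, j), -1)) = Mul(Rational(-1, 2), Add(5, j)) = Add(Rational(-5, 2), Mul(Rational(-1, 2), j)))
Mul(127, Add(39, Function('B')(Add(5, Mul(-1, -4)), -1))) = Mul(127, Add(39, Add(Rational(-5, 2), Mul(Rational(-1, 2), Add(5, Mul(-1, -4)))))) = Mul(127, Add(39, Add(Rational(-5, 2), Mul(Rational(-1, 2), Add(5, 4))))) = Mul(127, Add(39, Add(Rational(-5, 2), Mul(Rational(-1, 2), 9)))) = Mul(127, Add(39, Add(Rational(-5, 2), Rational(-9, 2)))) = Mul(127, Add(39, -7)) = Mul(127, 32) = 4064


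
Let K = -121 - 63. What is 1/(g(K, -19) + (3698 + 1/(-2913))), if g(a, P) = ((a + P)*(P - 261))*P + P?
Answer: -2913/3135206554 ≈ -9.2913e-7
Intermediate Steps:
K = -184
g(a, P) = P + P*(-261 + P)*(P + a) (g(a, P) = ((P + a)*(-261 + P))*P + P = ((-261 + P)*(P + a))*P + P = P*(-261 + P)*(P + a) + P = P + P*(-261 + P)*(P + a))
1/(g(K, -19) + (3698 + 1/(-2913))) = 1/(-19*(1 + (-19)² - 261*(-19) - 261*(-184) - 19*(-184)) + (3698 + 1/(-2913))) = 1/(-19*(1 + 361 + 4959 + 48024 + 3496) + (3698 - 1/2913)) = 1/(-19*56841 + 10772273/2913) = 1/(-1079979 + 10772273/2913) = 1/(-3135206554/2913) = -2913/3135206554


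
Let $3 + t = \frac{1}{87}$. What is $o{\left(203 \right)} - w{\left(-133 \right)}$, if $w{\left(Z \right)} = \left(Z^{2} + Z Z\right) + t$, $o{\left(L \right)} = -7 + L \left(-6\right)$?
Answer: $- \frac{3184201}{87} \approx -36600.0$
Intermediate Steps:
$t = - \frac{260}{87}$ ($t = -3 + \frac{1}{87} = - \frac{260}{87} \approx -2.9885$)
$o{\left(L \right)} = -7 - 6 L$
$w{\left(Z \right)} = - \frac{260}{87} + 2 Z^{2}$ ($w{\left(Z \right)} = \left(Z^{2} + Z Z\right) - \frac{260}{87} = \left(Z^{2} + Z^{2}\right) - \frac{260}{87} = 2 Z^{2} - \frac{260}{87} = - \frac{260}{87} + 2 Z^{2}$)
$o{\left(203 \right)} - w{\left(-133 \right)} = \left(-7 - 1218\right) - \left(- \frac{260}{87} + 2 \left(-133\right)^{2}\right) = \left(-7 - 1218\right) - \left(- \frac{260}{87} + 2 \cdot 17689\right) = -1225 - \left(- \frac{260}{87} + 35378\right) = -1225 - \frac{3077626}{87} = - \frac{3184201}{87}$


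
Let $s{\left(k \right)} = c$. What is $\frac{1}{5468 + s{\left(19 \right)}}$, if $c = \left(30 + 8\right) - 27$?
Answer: $\frac{1}{5479} \approx 0.00018252$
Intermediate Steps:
$c = 11$ ($c = 38 - 27 = 11$)
$s{\left(k \right)} = 11$
$\frac{1}{5468 + s{\left(19 \right)}} = \frac{1}{5468 + 11} = \frac{1}{5479}$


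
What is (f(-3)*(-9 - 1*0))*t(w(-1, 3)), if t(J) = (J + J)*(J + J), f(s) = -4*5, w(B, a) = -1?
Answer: 720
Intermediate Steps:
f(s) = -20
t(J) = 4*J² (t(J) = (2*J)*(2*J) = 4*J²)
(f(-3)*(-9 - 1*0))*t(w(-1, 3)) = (-20*(-9 - 1*0))*(4*(-1)²) = (-20*(-9 + 0))*(4*1) = -20*(-9)*4 = 180*4 = 720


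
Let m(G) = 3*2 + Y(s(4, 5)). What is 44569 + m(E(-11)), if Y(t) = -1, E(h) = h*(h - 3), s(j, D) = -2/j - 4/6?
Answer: 44574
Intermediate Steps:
s(j, D) = -⅔ - 2/j (s(j, D) = -2/j - 4*⅙ = -2/j - ⅔ = -⅔ - 2/j)
E(h) = h*(-3 + h)
m(G) = 5 (m(G) = 3*2 - 1 = 6 - 1 = 5)
44569 + m(E(-11)) = 44569 + 5 = 44574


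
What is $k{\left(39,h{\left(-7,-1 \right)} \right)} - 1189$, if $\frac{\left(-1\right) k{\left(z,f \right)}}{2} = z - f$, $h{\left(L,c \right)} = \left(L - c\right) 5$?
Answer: $-1327$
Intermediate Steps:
$h{\left(L,c \right)} = - 5 c + 5 L$
$k{\left(z,f \right)} = - 2 z + 2 f$ ($k{\left(z,f \right)} = - 2 \left(z - f\right) = - 2 z + 2 f$)
$k{\left(39,h{\left(-7,-1 \right)} \right)} - 1189 = \left(\left(-2\right) 39 + 2 \left(\left(-5\right) \left(-1\right) + 5 \left(-7\right)\right)\right) - 1189 = \left(-78 + 2 \left(5 - 35\right)\right) - 1189 = \left(-78 + 2 \left(-30\right)\right) - 1189 = \left(-78 - 60\right) - 1189 = -138 - 1189 = -1327$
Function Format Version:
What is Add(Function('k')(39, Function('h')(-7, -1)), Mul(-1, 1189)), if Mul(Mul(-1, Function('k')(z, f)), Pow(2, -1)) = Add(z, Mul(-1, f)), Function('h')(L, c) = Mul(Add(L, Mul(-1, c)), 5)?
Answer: -1327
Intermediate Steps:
Function('h')(L, c) = Add(Mul(-5, c), Mul(5, L))
Function('k')(z, f) = Add(Mul(-2, z), Mul(2, f)) (Function('k')(z, f) = Mul(-2, Add(z, Mul(-1, f))) = Add(Mul(-2, z), Mul(2, f)))
Add(Function('k')(39, Function('h')(-7, -1)), Mul(-1, 1189)) = Add(Add(Mul(-2, 39), Mul(2, Add(Mul(-5, -1), Mul(5, -7)))), Mul(-1, 1189)) = Add(Add(-78, Mul(2, Add(5, -35))), -1189) = Add(Add(-78, Mul(2, -30)), -1189) = Add(Add(-78, -60), -1189) = Add(-138, -1189) = -1327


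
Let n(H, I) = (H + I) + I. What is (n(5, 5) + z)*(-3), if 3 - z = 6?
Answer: -36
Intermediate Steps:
n(H, I) = H + 2*I
z = -3 (z = 3 - 1*6 = 3 - 6 = -3)
(n(5, 5) + z)*(-3) = ((5 + 2*5) - 3)*(-3) = ((5 + 10) - 3)*(-3) = (15 - 3)*(-3) = 12*(-3) = -36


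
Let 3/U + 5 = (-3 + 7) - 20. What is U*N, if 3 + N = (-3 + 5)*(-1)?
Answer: 5/7 ≈ 0.71429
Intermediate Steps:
N = -5 (N = -3 + (-3 + 5)*(-1) = -3 + 2*(-1) = -3 - 2 = -5)
U = -⅐ (U = 3/(-5 + ((-3 + 7) - 20)) = 3/(-5 + (4 - 20)) = 3/(-5 - 16) = 3/(-21) = 3*(-1/21) = -⅐ ≈ -0.14286)
U*N = -⅐*(-5) = 5/7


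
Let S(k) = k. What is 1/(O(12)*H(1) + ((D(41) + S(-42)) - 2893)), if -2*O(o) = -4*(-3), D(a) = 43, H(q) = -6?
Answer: -1/2856 ≈ -0.00035014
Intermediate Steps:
O(o) = -6 (O(o) = -(-2)*(-3) = -½*12 = -6)
1/(O(12)*H(1) + ((D(41) + S(-42)) - 2893)) = 1/(-6*(-6) + ((43 - 42) - 2893)) = 1/(36 + (1 - 2893)) = 1/(36 - 2892) = 1/(-2856) = -1/2856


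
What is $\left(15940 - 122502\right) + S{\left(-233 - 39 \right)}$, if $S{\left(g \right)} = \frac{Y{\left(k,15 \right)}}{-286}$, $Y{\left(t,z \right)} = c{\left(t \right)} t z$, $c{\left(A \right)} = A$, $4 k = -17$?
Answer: $- \frac{487632047}{4576} \approx -1.0656 \cdot 10^{5}$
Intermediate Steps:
$k = - \frac{17}{4}$ ($k = \frac{1}{4} \left(-17\right) = - \frac{17}{4} \approx -4.25$)
$Y{\left(t,z \right)} = z t^{2}$ ($Y{\left(t,z \right)} = t t z = t^{2} z = z t^{2}$)
$S{\left(g \right)} = - \frac{4335}{4576}$ ($S{\left(g \right)} = \frac{15 \left(- \frac{17}{4}\right)^{2}}{-286} = 15 \cdot \frac{289}{16} \left(- \frac{1}{286}\right) = \frac{4335}{16} \left(- \frac{1}{286}\right) = - \frac{4335}{4576}$)
$\left(15940 - 122502\right) + S{\left(-233 - 39 \right)} = \left(15940 - 122502\right) - \frac{4335}{4576} = -106562 - \frac{4335}{4576} = - \frac{487632047}{4576}$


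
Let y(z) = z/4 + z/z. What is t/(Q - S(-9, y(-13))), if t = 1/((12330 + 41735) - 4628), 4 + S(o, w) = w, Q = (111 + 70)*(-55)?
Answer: -4/1967345415 ≈ -2.0332e-9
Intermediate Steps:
y(z) = 1 + z/4 (y(z) = z*(¼) + 1 = z/4 + 1 = 1 + z/4)
Q = -9955 (Q = 181*(-55) = -9955)
S(o, w) = -4 + w
t = 1/49437 (t = 1/(54065 - 4628) = 1/49437 ≈ 2.0228e-5)
t/(Q - S(-9, y(-13))) = 1/(49437*(-9955 - (-4 + (1 + (¼)*(-13))))) = 1/(49437*(-9955 - (-4 + (1 - 13/4)))) = 1/(49437*(-9955 - (-4 - 9/4))) = 1/(49437*(-9955 - 1*(-25/4))) = 1/(49437*(-9955 + 25/4)) = 1/(49437*(-39795/4)) = (1/49437)*(-4/39795) = -4/1967345415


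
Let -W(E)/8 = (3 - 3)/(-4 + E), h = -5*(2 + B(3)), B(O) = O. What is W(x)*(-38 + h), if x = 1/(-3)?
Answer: 0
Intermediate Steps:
x = -⅓ ≈ -0.33333
h = -25 (h = -5*(2 + 3) = -5*5 = -25)
W(E) = 0 (W(E) = -8*(3 - 3)/(-4 + E) = -0/(-4 + E) = -8*0 = 0)
W(x)*(-38 + h) = 0*(-38 - 25) = 0*(-63) = 0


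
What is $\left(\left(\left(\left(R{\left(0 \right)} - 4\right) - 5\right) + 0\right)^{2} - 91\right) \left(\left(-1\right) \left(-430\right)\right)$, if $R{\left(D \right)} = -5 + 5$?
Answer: $-4300$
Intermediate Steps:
$R{\left(D \right)} = 0$
$\left(\left(\left(\left(R{\left(0 \right)} - 4\right) - 5\right) + 0\right)^{2} - 91\right) \left(\left(-1\right) \left(-430\right)\right) = \left(\left(\left(\left(0 - 4\right) - 5\right) + 0\right)^{2} - 91\right) \left(\left(-1\right) \left(-430\right)\right) = \left(\left(\left(-4 - 5\right) + 0\right)^{2} - 91\right) 430 = \left(\left(-9 + 0\right)^{2} - 91\right) 430 = \left(\left(-9\right)^{2} - 91\right) 430 = \left(81 - 91\right) 430 = \left(-10\right) 430 = -4300$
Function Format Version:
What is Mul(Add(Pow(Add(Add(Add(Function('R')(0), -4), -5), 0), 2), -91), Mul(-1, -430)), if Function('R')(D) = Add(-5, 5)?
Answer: -4300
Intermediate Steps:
Function('R')(D) = 0
Mul(Add(Pow(Add(Add(Add(Function('R')(0), -4), -5), 0), 2), -91), Mul(-1, -430)) = Mul(Add(Pow(Add(Add(Add(0, -4), -5), 0), 2), -91), Mul(-1, -430)) = Mul(Add(Pow(Add(Add(-4, -5), 0), 2), -91), 430) = Mul(Add(Pow(Add(-9, 0), 2), -91), 430) = Mul(Add(Pow(-9, 2), -91), 430) = Mul(Add(81, -91), 430) = Mul(-10, 430) = -4300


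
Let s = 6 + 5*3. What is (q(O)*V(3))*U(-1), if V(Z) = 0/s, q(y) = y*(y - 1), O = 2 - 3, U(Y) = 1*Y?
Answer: 0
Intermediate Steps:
s = 21 (s = 6 + 15 = 21)
U(Y) = Y
O = -1
q(y) = y*(-1 + y)
V(Z) = 0 (V(Z) = 0/21 = 0*(1/21) = 0)
(q(O)*V(3))*U(-1) = (-(-1 - 1)*0)*(-1) = (-1*(-2)*0)*(-1) = (2*0)*(-1) = 0*(-1) = 0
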